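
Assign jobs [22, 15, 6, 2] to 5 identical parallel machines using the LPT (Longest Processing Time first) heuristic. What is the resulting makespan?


Jobs (LPT sorted): [22, 15, 6, 2]
Machines: 5
  J=22 → Machine 1 (load: 0+22=22)
  J=15 → Machine 2 (load: 0+15=15)
  J=6 → Machine 3 (load: 0+6=6)
  J=2 → Machine 4 (load: 0+2=2)
Machine loads: [22, 15, 6, 2, 0]
Makespan = max = 22 time units


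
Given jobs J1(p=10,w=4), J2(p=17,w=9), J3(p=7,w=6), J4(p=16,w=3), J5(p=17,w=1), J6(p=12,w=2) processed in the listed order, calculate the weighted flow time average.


Completion times:
  J1: C=10, w×C=4×10=40
  J2: C=27, w×C=9×27=243
  J3: C=34, w×C=6×34=204
  J4: C=50, w×C=3×50=150
  J5: C=67, w×C=1×67=67
  J6: C=79, w×C=2×79=158
Sum w×C = 862
Sum w = 25
Weighted avg = 862/25
= 34.48


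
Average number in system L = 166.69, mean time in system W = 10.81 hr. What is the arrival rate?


Little's law: L = λW → λ = L / W
= 166.69 / 10.81
= 15.42 per hour


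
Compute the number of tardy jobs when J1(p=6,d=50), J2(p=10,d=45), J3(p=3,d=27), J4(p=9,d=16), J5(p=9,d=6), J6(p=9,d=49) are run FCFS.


Completion vs due date:
  J1: C=6, d=50 → on time
  J2: C=16, d=45 → on time
  J3: C=19, d=27 → on time
  J4: C=28, d=16 → TARDY
  J5: C=37, d=6 → TARDY
  J6: C=46, d=49 → on time
Tardy jobs: J4, J5
Count = 2


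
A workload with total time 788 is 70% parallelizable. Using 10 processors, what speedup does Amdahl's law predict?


Amdahl's law: T_p = T × ((1-p) + p/N)
= 788 × ((1-0.7) + 0.7/10)
= 788 × (0.30 + 0.0700)
= 788 × 0.3700
= 291.56
Speedup = 788/291.56
= 2.70×


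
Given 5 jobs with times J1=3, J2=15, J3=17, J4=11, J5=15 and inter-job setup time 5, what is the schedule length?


Makespan = Σ processing + (n-1) × setup
= (3 + 15 + 17 + 11 + 15) + (5-1)×5
= 61 + 20
= 81 time units


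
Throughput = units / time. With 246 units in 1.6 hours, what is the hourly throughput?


Throughput = units / time
= 246 / 1.6
= 153.8 units/hour


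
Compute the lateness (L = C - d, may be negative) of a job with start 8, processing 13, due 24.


Completion = 8 + 13 = 21
Lateness = C - d = 21 - 24
= -3


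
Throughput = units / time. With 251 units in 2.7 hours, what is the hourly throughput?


Throughput = units / time
= 251 / 2.7
= 93.0 units/hour


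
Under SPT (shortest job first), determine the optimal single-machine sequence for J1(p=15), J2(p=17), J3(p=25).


SPT: sort by shortest processing time
  J1: p=15
  J2: p=17
  J3: p=25
Order: J1 → J2 → J3


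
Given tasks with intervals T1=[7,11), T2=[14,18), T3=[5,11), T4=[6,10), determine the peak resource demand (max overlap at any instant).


Check each time point for overlaps:
  t=7: 3 tasks active (T1, T3, T4)
Max concurrent = 3


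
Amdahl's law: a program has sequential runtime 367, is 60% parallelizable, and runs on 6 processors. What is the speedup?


Amdahl's law: T_p = T × ((1-p) + p/N)
= 367 × ((1-0.6) + 0.6/6)
= 367 × (0.40 + 0.1000)
= 367 × 0.5000
= 183.50
Speedup = 367/183.50
= 2.00×


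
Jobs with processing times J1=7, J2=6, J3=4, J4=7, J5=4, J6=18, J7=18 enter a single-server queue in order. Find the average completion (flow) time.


Completion times:
  J1: completes at 7
  J2: completes at 13
  J3: completes at 17
  J4: completes at 24
  J5: completes at 28
  J6: completes at 46
  J7: completes at 64
Sum = 199
Average = 199/7
= 28.43


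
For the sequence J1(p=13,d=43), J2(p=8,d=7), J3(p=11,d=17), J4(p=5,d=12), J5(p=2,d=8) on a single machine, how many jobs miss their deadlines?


Completion vs due date:
  J1: C=13, d=43 → on time
  J2: C=21, d=7 → TARDY
  J3: C=32, d=17 → TARDY
  J4: C=37, d=12 → TARDY
  J5: C=39, d=8 → TARDY
Tardy jobs: J2, J3, J4, J5
Count = 4


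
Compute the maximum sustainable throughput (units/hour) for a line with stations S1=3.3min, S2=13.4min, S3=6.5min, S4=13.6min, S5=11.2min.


Bottleneck = longest station time
Station times: [3.3, 13.4, 6.5, 13.6, 11.2]
Max = 13.6 min
Rate = 60 / 13.6
= 4.41 units/hour (bottleneck: 13.6min)


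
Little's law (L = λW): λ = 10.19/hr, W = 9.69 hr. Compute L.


Little's law: L = λ × W
= 10.19 × 9.69
= 98.74


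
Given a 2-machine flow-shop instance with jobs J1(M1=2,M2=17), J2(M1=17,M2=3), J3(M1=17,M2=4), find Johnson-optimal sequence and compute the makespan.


Johnson's rule:
Group 1 (M1≤M2, sort by M1): ['J1']
Group 2 (M1>M2, sort desc M2): ['J3', 'J2']
Sequence: J1 → J3 → J2
Makespan calculation:
  J1: M1 done=2, M2 done=19
  J3: M1 done=19, M2 done=23
  J2: M1 done=36, M2 done=39
= Sequence: J1 → J3 → J2, Makespan: 39


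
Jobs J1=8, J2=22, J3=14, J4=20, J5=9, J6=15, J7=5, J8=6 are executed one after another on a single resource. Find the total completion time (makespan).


Sequential makespan: sum all processing times
= 8 + 22 + 14 + 20 + 9 + 15 + 5 + 6
= 99 time units


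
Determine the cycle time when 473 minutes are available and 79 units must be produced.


Cycle time = available time / demand
= 473 / 79
= 5.99 min/unit


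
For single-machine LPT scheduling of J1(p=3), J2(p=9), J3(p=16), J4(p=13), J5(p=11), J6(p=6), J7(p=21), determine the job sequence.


LPT: sort by longest processing time first
  J7: p=21
  J3: p=16
  J4: p=13
  J5: p=11
  J2: p=9
  J6: p=6
  J1: p=3
Order: J7 → J3 → J4 → J5 → J2 → J6 → J1


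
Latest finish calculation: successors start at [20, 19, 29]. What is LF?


LF = min of all successor start times
Successors start at: [20, 19, 29]
LF = min(20, 19, 29)
= 19


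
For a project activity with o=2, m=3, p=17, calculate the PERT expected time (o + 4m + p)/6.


te = (o + 4m + p) / 6
= (2 + 4×3 + 17) / 6
= (2 + 12 + 17) / 6
= 31 / 6
= 5.17


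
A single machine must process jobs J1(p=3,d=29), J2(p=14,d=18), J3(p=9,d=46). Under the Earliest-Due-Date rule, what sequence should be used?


EDD: sort by earliest due date
  J2: d=18, p=14
  J1: d=29, p=3
  J3: d=46, p=9
Order: J2 → J1 → J3


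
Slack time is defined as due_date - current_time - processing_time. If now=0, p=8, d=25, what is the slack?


Slack = due - current_time - processing
= 25 - 0 - 8
= 17


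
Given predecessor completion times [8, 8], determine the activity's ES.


ES = max of all predecessor completion times
Predecessors: [8, 8]
ES = max(8, 8)
= 8


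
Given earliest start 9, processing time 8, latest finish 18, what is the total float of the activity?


EF = ES + duration = 9 + 8 = 17
LS = LF - duration = 18 - 8 = 10
Total Float = LF - EF = 18 - 17
(or LS - ES = 10 - 9)
= 1


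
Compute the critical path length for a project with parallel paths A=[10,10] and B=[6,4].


Path A: 10 + 10 = 20
Path B: 6 + 4 = 10
Critical path = longest = max(20, 10)
= 20 (Path A)


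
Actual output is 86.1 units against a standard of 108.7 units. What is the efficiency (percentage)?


Efficiency = (actual / standard) × 100
= (86.1 / 108.7) × 100
= 79.2%


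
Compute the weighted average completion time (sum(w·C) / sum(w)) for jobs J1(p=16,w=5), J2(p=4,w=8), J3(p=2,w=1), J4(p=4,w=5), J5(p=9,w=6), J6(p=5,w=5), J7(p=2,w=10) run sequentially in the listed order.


Completion times:
  J1: C=16, w×C=5×16=80
  J2: C=20, w×C=8×20=160
  J3: C=22, w×C=1×22=22
  J4: C=26, w×C=5×26=130
  J5: C=35, w×C=6×35=210
  J6: C=40, w×C=5×40=200
  J7: C=42, w×C=10×42=420
Sum w×C = 1222
Sum w = 40
Weighted avg = 1222/40
= 30.55


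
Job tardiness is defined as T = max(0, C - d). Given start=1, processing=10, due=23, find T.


Completion = start + processing = 1 + 10 = 11
Tardiness = max(0, C - d) = max(0, 11 - 23)
= max(0, -12)
= 0


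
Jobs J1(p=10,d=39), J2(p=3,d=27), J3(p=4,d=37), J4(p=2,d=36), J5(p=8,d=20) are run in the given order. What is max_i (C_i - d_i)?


Lateness per job (L = C - d):
  J1: C=10, d=39, L=-29
  J2: C=13, d=27, L=-14
  J3: C=17, d=37, L=-20
  J4: C=19, d=36, L=-17
  J5: C=27, d=20, L=7
Lmax = max(-29, -14, -20, -17, 7)
= 7


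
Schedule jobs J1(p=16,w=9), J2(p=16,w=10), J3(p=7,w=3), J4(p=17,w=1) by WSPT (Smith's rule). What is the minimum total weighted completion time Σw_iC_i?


WSPT order (by p/w): J2 → J1 → J3 → J4
  J2: C=16, w·C=10×16=160
  J1: C=32, w·C=9×32=288
  J3: C=39, w·C=3×39=117
  J4: C=56, w·C=1×56=56
Σ w·C = 621
= 621


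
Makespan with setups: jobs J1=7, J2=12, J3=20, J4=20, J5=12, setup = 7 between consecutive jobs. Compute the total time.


Makespan = Σ processing + (n-1) × setup
= (7 + 12 + 20 + 20 + 12) + (5-1)×7
= 71 + 28
= 99 time units


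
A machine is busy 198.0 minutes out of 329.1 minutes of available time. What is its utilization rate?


Utilization = busy / total × 100
= 198.0 / 329.1 × 100
= 60.2%


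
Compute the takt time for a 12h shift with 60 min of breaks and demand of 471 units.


Available = 12×60 - 60 = 660 min
Takt time = 660 / 471
= 1.40 min/unit


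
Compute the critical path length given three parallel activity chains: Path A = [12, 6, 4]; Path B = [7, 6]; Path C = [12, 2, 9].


Path A: 12 + 6 + 4 = 22
Path B: 7 + 6 = 13
Path C: 12 + 2 + 9 = 23
Critical path = longest = max(22, 13, 23)
= 23 (Path C)


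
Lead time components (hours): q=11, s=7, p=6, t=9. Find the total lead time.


Lead time = queue + setup + processing + transit
= 11 + 7 + 6 + 9
= 33 hours


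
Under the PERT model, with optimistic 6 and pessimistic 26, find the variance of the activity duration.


σ² = ((p - o) / 6)² = (p - o)² / 36
= (26 - 6)² / 36
= 20² / 36
= 400 / 36
= 11.1111


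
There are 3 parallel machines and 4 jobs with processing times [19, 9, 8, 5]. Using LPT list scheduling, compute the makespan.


Jobs (LPT sorted): [19, 9, 8, 5]
Machines: 3
  J=19 → Machine 1 (load: 0+19=19)
  J=9 → Machine 2 (load: 0+9=9)
  J=8 → Machine 3 (load: 0+8=8)
  J=5 → Machine 3 (load: 8+5=13)
Machine loads: [19, 9, 13]
Makespan = max = 19 time units


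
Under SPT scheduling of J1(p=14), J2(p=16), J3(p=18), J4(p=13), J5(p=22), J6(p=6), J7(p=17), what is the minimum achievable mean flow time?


SPT order: J6 → J4 → J1 → J2 → J7 → J3 → J5
Completion times:
  J6: C=6
  J4: C=19
  J1: C=33
  J2: C=49
  J7: C=66
  J3: C=84
  J5: C=106
Sum = 363, n = 7
Mean flow = 363/7
= 51.86


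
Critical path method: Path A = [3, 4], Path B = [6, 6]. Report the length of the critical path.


Path A: 3 + 4 = 7
Path B: 6 + 6 = 12
Critical path = longest = max(7, 12)
= 12 (Path B)


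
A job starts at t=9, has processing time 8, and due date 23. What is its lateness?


Completion = 9 + 8 = 17
Lateness = C - d = 17 - 23
= -6


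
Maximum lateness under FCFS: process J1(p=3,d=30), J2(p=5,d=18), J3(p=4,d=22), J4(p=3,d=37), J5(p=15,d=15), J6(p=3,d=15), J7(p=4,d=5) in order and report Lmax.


Lateness per job (L = C - d):
  J1: C=3, d=30, L=-27
  J2: C=8, d=18, L=-10
  J3: C=12, d=22, L=-10
  J4: C=15, d=37, L=-22
  J5: C=30, d=15, L=15
  J6: C=33, d=15, L=18
  J7: C=37, d=5, L=32
Lmax = max(-27, -10, -10, -22, 15, 18, 32)
= 32


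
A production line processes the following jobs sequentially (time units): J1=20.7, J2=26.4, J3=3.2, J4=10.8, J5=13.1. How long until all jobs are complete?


Sequential makespan: sum all processing times
= 20.7 + 26.4 + 3.2 + 10.8 + 13.1
= 74.2 time units


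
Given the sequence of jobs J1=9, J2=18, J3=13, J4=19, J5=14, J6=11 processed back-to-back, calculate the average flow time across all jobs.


Completion times:
  J1: completes at 9
  J2: completes at 27
  J3: completes at 40
  J4: completes at 59
  J5: completes at 73
  J6: completes at 84
Sum = 292
Average = 292/6
= 48.67


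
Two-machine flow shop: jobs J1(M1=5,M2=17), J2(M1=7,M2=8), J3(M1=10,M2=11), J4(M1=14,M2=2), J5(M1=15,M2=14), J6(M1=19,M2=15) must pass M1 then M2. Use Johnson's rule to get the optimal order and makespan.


Johnson's rule:
Group 1 (M1≤M2, sort by M1): ['J1', 'J2', 'J3']
Group 2 (M1>M2, sort desc M2): ['J6', 'J5', 'J4']
Sequence: J1 → J2 → J3 → J6 → J5 → J4
Makespan calculation:
  J1: M1 done=5, M2 done=22
  J2: M1 done=12, M2 done=30
  J3: M1 done=22, M2 done=41
  J6: M1 done=41, M2 done=56
  J5: M1 done=56, M2 done=70
  J4: M1 done=70, M2 done=72
= Sequence: J1 → J2 → J3 → J6 → J5 → J4, Makespan: 72


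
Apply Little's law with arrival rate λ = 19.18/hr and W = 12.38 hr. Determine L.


Little's law: L = λ × W
= 19.18 × 12.38
= 237.45


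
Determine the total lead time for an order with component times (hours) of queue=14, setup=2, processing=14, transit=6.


Lead time = queue + setup + processing + transit
= 14 + 2 + 14 + 6
= 36 hours


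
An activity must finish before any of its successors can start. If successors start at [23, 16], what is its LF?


LF = min of all successor start times
Successors start at: [23, 16]
LF = min(23, 16)
= 16


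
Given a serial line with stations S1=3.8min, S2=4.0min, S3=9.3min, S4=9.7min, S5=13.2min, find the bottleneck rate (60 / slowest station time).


Bottleneck = longest station time
Station times: [3.8, 4.0, 9.3, 9.7, 13.2]
Max = 13.2 min
Rate = 60 / 13.2
= 4.55 units/hour (bottleneck: 13.2min)


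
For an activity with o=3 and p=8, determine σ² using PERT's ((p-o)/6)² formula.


σ² = ((p - o) / 6)² = (p - o)² / 36
= (8 - 3)² / 36
= 5² / 36
= 25 / 36
= 0.6944


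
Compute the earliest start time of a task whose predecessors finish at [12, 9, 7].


ES = max of all predecessor completion times
Predecessors: [12, 9, 7]
ES = max(12, 9, 7)
= 12


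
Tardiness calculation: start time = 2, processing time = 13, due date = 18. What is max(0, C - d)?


Completion = start + processing = 2 + 13 = 15
Tardiness = max(0, C - d) = max(0, 15 - 18)
= max(0, -3)
= 0


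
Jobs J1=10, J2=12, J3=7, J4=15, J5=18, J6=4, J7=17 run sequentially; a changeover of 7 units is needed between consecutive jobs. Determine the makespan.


Makespan = Σ processing + (n-1) × setup
= (10 + 12 + 7 + 15 + 18 + 4 + 17) + (7-1)×7
= 83 + 42
= 125 time units


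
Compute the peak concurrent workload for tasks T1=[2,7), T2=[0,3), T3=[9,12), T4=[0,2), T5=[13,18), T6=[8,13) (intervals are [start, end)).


Check each time point for overlaps:
  t=0: 2 tasks active (T2, T4)
Max concurrent = 2


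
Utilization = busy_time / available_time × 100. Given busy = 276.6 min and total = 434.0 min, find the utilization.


Utilization = busy / total × 100
= 276.6 / 434.0 × 100
= 63.7%


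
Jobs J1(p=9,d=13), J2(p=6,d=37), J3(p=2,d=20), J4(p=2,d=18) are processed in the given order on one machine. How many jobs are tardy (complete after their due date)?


Completion vs due date:
  J1: C=9, d=13 → on time
  J2: C=15, d=37 → on time
  J3: C=17, d=20 → on time
  J4: C=19, d=18 → TARDY
Tardy jobs: J4
Count = 1


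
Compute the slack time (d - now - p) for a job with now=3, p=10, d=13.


Slack = due - current_time - processing
= 13 - 3 - 10
= 0


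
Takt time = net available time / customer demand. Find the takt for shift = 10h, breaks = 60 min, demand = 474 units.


Available = 10×60 - 60 = 540 min
Takt time = 540 / 474
= 1.14 min/unit


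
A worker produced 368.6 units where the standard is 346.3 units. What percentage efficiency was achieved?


Efficiency = (actual / standard) × 100
= (368.6 / 346.3) × 100
= 106.4%


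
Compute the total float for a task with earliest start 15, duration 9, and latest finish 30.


EF = ES + duration = 15 + 9 = 24
LS = LF - duration = 30 - 9 = 21
Total Float = LF - EF = 30 - 24
(or LS - ES = 21 - 15)
= 6


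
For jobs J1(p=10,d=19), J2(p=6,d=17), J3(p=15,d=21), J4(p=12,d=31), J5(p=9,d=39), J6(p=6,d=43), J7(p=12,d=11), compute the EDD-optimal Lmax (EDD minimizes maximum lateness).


EDD order: J7 → J2 → J1 → J3 → J4 → J5 → J6
Completion and lateness:
  J7: C=12, d=11, L=12-11=1
  J2: C=18, d=17, L=18-17=1
  J1: C=28, d=19, L=28-19=9
  J3: C=43, d=21, L=43-21=22
  J4: C=55, d=31, L=55-31=24
  J5: C=64, d=39, L=64-39=25
  J6: C=70, d=43, L=70-43=27
Lmax = max(1, 1, 9, 22, 24, 25, 27)
= 27


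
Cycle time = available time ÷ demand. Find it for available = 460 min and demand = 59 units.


Cycle time = available time / demand
= 460 / 59
= 7.80 min/unit


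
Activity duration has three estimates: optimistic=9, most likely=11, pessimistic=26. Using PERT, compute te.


te = (o + 4m + p) / 6
= (9 + 4×11 + 26) / 6
= (9 + 44 + 26) / 6
= 79 / 6
= 13.17


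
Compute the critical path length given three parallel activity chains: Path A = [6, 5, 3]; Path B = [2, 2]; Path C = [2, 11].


Path A: 6 + 5 + 3 = 14
Path B: 2 + 2 = 4
Path C: 2 + 11 = 13
Critical path = longest = max(14, 4, 13)
= 14 (Path A)


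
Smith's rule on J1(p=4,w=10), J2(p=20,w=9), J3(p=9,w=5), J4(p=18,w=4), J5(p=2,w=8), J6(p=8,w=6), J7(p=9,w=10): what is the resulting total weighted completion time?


WSPT order (by p/w): J5 → J1 → J7 → J6 → J3 → J2 → J4
  J5: C=2, w·C=8×2=16
  J1: C=6, w·C=10×6=60
  J7: C=15, w·C=10×15=150
  J6: C=23, w·C=6×23=138
  J3: C=32, w·C=5×32=160
  J2: C=52, w·C=9×52=468
  J4: C=70, w·C=4×70=280
Σ w·C = 1272
= 1272


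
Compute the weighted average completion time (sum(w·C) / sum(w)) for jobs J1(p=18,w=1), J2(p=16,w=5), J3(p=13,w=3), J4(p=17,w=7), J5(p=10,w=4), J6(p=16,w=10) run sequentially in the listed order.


Completion times:
  J1: C=18, w×C=1×18=18
  J2: C=34, w×C=5×34=170
  J3: C=47, w×C=3×47=141
  J4: C=64, w×C=7×64=448
  J5: C=74, w×C=4×74=296
  J6: C=90, w×C=10×90=900
Sum w×C = 1973
Sum w = 30
Weighted avg = 1973/30
= 65.77


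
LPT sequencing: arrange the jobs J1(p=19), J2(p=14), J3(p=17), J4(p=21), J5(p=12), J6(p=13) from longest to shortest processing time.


LPT: sort by longest processing time first
  J4: p=21
  J1: p=19
  J3: p=17
  J2: p=14
  J6: p=13
  J5: p=12
Order: J4 → J1 → J3 → J2 → J6 → J5


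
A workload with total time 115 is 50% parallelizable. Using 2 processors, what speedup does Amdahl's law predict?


Amdahl's law: T_p = T × ((1-p) + p/N)
= 115 × ((1-0.5) + 0.5/2)
= 115 × (0.50 + 0.2500)
= 115 × 0.7500
= 86.25
Speedup = 115/86.25
= 1.33×


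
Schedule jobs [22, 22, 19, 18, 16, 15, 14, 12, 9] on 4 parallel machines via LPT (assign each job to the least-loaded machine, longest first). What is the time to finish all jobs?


Jobs (LPT sorted): [22, 22, 19, 18, 16, 15, 14, 12, 9]
Machines: 4
  J=22 → Machine 1 (load: 0+22=22)
  J=22 → Machine 2 (load: 0+22=22)
  J=19 → Machine 3 (load: 0+19=19)
  J=18 → Machine 4 (load: 0+18=18)
  J=16 → Machine 4 (load: 18+16=34)
  J=15 → Machine 3 (load: 19+15=34)
  J=14 → Machine 1 (load: 22+14=36)
  J=12 → Machine 2 (load: 22+12=34)
  J=9 → Machine 2 (load: 34+9=43)
Machine loads: [36, 43, 34, 34]
Makespan = max = 43 time units


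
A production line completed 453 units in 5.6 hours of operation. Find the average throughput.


Throughput = units / time
= 453 / 5.6
= 80.9 units/hour


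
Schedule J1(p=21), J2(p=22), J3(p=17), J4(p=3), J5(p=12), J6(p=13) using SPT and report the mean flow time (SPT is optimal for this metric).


SPT order: J4 → J5 → J6 → J3 → J1 → J2
Completion times:
  J4: C=3
  J5: C=15
  J6: C=28
  J3: C=45
  J1: C=66
  J2: C=88
Sum = 245, n = 6
Mean flow = 245/6
= 40.83


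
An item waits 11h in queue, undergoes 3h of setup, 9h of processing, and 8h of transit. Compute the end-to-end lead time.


Lead time = queue + setup + processing + transit
= 11 + 3 + 9 + 8
= 31 hours


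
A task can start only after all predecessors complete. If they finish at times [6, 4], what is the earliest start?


ES = max of all predecessor completion times
Predecessors: [6, 4]
ES = max(6, 4)
= 6


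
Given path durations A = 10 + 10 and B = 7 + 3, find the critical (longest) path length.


Path A: 10 + 10 = 20
Path B: 7 + 3 = 10
Critical path = longest = max(20, 10)
= 20 (Path A)


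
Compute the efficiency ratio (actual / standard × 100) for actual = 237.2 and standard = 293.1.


Efficiency = (actual / standard) × 100
= (237.2 / 293.1) × 100
= 80.9%


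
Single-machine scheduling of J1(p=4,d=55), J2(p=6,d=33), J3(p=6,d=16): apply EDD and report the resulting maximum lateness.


EDD order: J3 → J2 → J1
Completion and lateness:
  J3: C=6, d=16, L=6-16=-10
  J2: C=12, d=33, L=12-33=-21
  J1: C=16, d=55, L=16-55=-39
Lmax = max(-10, -21, -39)
= -10


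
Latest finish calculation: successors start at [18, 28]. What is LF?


LF = min of all successor start times
Successors start at: [18, 28]
LF = min(18, 28)
= 18


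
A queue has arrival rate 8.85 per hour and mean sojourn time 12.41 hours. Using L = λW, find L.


Little's law: L = λ × W
= 8.85 × 12.41
= 109.83


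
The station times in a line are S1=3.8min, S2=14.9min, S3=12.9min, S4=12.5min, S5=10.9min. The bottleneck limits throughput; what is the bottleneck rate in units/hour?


Bottleneck = longest station time
Station times: [3.8, 14.9, 12.9, 12.5, 10.9]
Max = 14.9 min
Rate = 60 / 14.9
= 4.03 units/hour (bottleneck: 14.9min)


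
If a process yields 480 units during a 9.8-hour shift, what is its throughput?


Throughput = units / time
= 480 / 9.8
= 49.0 units/hour


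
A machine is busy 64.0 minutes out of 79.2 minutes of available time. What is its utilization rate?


Utilization = busy / total × 100
= 64.0 / 79.2 × 100
= 80.8%


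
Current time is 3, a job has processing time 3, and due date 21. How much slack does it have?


Slack = due - current_time - processing
= 21 - 3 - 3
= 15


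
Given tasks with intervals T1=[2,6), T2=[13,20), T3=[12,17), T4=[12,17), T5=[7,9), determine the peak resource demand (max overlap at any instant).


Check each time point for overlaps:
  t=13: 3 tasks active (T2, T3, T4)
Max concurrent = 3


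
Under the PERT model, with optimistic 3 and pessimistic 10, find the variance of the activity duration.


σ² = ((p - o) / 6)² = (p - o)² / 36
= (10 - 3)² / 36
= 7² / 36
= 49 / 36
= 1.3611


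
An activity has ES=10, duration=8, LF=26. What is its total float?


EF = ES + duration = 10 + 8 = 18
LS = LF - duration = 26 - 8 = 18
Total Float = LF - EF = 26 - 18
(or LS - ES = 18 - 10)
= 8


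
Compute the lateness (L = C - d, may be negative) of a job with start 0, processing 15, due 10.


Completion = 0 + 15 = 15
Lateness = C - d = 15 - 10
= 5


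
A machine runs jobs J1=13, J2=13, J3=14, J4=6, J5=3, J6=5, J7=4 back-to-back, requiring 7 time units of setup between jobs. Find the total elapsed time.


Makespan = Σ processing + (n-1) × setup
= (13 + 13 + 14 + 6 + 3 + 5 + 4) + (7-1)×7
= 58 + 42
= 100 time units


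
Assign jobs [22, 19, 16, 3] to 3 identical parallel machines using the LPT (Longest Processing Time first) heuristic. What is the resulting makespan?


Jobs (LPT sorted): [22, 19, 16, 3]
Machines: 3
  J=22 → Machine 1 (load: 0+22=22)
  J=19 → Machine 2 (load: 0+19=19)
  J=16 → Machine 3 (load: 0+16=16)
  J=3 → Machine 3 (load: 16+3=19)
Machine loads: [22, 19, 19]
Makespan = max = 22 time units


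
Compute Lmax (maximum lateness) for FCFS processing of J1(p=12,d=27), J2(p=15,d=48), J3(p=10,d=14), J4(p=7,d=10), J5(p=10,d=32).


Lateness per job (L = C - d):
  J1: C=12, d=27, L=-15
  J2: C=27, d=48, L=-21
  J3: C=37, d=14, L=23
  J4: C=44, d=10, L=34
  J5: C=54, d=32, L=22
Lmax = max(-15, -21, 23, 34, 22)
= 34


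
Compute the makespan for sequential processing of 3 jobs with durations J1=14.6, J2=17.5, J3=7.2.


Sequential makespan: sum all processing times
= 14.6 + 17.5 + 7.2
= 39.3 time units


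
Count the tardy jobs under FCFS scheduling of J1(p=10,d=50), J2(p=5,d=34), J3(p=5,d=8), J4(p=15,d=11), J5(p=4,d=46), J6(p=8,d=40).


Completion vs due date:
  J1: C=10, d=50 → on time
  J2: C=15, d=34 → on time
  J3: C=20, d=8 → TARDY
  J4: C=35, d=11 → TARDY
  J5: C=39, d=46 → on time
  J6: C=47, d=40 → TARDY
Tardy jobs: J3, J4, J6
Count = 3


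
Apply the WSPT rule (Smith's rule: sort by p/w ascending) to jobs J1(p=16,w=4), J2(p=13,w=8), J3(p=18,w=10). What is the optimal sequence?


WSPT (Smith's rule): sort by p/w ascending
  J2: p/w = 13/8 = 1.625
  J3: p/w = 18/10 = 1.800
  J1: p/w = 16/4 = 4.000
Order: J2 → J3 → J1


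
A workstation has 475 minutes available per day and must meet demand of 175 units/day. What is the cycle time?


Cycle time = available time / demand
= 475 / 175
= 2.71 min/unit


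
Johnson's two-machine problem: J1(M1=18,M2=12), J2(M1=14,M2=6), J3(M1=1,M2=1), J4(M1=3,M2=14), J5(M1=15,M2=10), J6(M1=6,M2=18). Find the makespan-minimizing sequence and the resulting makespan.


Johnson's rule:
Group 1 (M1≤M2, sort by M1): ['J3', 'J4', 'J6']
Group 2 (M1>M2, sort desc M2): ['J1', 'J5', 'J2']
Sequence: J3 → J4 → J6 → J1 → J5 → J2
Makespan calculation:
  J3: M1 done=1, M2 done=2
  J4: M1 done=4, M2 done=18
  J6: M1 done=10, M2 done=36
  J1: M1 done=28, M2 done=48
  J5: M1 done=43, M2 done=58
  J2: M1 done=57, M2 done=64
= Sequence: J3 → J4 → J6 → J1 → J5 → J2, Makespan: 64


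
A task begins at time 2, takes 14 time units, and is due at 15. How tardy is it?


Completion = start + processing = 2 + 14 = 16
Tardiness = max(0, C - d) = max(0, 16 - 15)
= max(0, 1)
= 1


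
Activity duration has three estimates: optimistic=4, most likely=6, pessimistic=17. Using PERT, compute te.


te = (o + 4m + p) / 6
= (4 + 4×6 + 17) / 6
= (4 + 24 + 17) / 6
= 45 / 6
= 7.50


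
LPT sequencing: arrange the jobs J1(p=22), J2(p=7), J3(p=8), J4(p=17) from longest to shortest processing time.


LPT: sort by longest processing time first
  J1: p=22
  J4: p=17
  J3: p=8
  J2: p=7
Order: J1 → J4 → J3 → J2


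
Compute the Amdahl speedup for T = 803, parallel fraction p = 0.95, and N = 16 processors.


Amdahl's law: T_p = T × ((1-p) + p/N)
= 803 × ((1-0.95) + 0.95/16)
= 803 × (0.05 + 0.0594)
= 803 × 0.1094
= 87.83
Speedup = 803/87.83
= 9.14×


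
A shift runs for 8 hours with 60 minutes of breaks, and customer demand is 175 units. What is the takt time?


Available = 8×60 - 60 = 420 min
Takt time = 420 / 175
= 2.40 min/unit


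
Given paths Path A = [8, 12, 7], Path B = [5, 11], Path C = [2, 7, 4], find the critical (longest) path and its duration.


Path A: 8 + 12 + 7 = 27
Path B: 5 + 11 = 16
Path C: 2 + 7 + 4 = 13
Critical path = longest = max(27, 16, 13)
= 27 (Path A)


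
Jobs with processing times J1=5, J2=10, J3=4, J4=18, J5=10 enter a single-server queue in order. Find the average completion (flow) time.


Completion times:
  J1: completes at 5
  J2: completes at 15
  J3: completes at 19
  J4: completes at 37
  J5: completes at 47
Sum = 123
Average = 123/5
= 24.60


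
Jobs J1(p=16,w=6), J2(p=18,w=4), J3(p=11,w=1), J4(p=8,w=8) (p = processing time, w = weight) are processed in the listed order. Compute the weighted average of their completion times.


Completion times:
  J1: C=16, w×C=6×16=96
  J2: C=34, w×C=4×34=136
  J3: C=45, w×C=1×45=45
  J4: C=53, w×C=8×53=424
Sum w×C = 701
Sum w = 19
Weighted avg = 701/19
= 36.89


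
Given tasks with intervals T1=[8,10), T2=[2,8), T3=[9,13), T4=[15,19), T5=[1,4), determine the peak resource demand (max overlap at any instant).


Check each time point for overlaps:
  t=2: 2 tasks active (T2, T5)
Max concurrent = 2


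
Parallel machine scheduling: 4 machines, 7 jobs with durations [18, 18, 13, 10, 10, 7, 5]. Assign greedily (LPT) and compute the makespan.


Jobs (LPT sorted): [18, 18, 13, 10, 10, 7, 5]
Machines: 4
  J=18 → Machine 1 (load: 0+18=18)
  J=18 → Machine 2 (load: 0+18=18)
  J=13 → Machine 3 (load: 0+13=13)
  J=10 → Machine 4 (load: 0+10=10)
  J=10 → Machine 4 (load: 10+10=20)
  J=7 → Machine 3 (load: 13+7=20)
  J=5 → Machine 1 (load: 18+5=23)
Machine loads: [23, 18, 20, 20]
Makespan = max = 23 time units


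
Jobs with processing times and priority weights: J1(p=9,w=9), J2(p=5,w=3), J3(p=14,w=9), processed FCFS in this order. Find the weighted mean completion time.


Completion times:
  J1: C=9, w×C=9×9=81
  J2: C=14, w×C=3×14=42
  J3: C=28, w×C=9×28=252
Sum w×C = 375
Sum w = 21
Weighted avg = 375/21
= 17.86


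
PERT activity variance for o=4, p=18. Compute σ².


σ² = ((p - o) / 6)² = (p - o)² / 36
= (18 - 4)² / 36
= 14² / 36
= 196 / 36
= 5.4444


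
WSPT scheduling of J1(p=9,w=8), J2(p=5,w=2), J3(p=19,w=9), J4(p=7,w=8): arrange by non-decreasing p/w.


WSPT (Smith's rule): sort by p/w ascending
  J4: p/w = 7/8 = 0.875
  J1: p/w = 9/8 = 1.125
  J3: p/w = 19/9 = 2.111
  J2: p/w = 5/2 = 2.500
Order: J4 → J1 → J3 → J2


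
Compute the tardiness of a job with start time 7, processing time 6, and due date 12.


Completion = start + processing = 7 + 6 = 13
Tardiness = max(0, C - d) = max(0, 13 - 12)
= max(0, 1)
= 1


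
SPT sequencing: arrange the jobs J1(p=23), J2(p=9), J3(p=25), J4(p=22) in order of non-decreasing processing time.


SPT: sort by shortest processing time
  J2: p=9
  J4: p=22
  J1: p=23
  J3: p=25
Order: J2 → J4 → J1 → J3


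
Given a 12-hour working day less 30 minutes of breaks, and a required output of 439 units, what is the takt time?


Available = 12×60 - 30 = 690 min
Takt time = 690 / 439
= 1.57 min/unit


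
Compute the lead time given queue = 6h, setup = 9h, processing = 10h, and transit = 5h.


Lead time = queue + setup + processing + transit
= 6 + 9 + 10 + 5
= 30 hours


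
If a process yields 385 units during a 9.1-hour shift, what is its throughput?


Throughput = units / time
= 385 / 9.1
= 42.3 units/hour


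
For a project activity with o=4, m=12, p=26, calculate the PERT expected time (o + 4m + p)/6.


te = (o + 4m + p) / 6
= (4 + 4×12 + 26) / 6
= (4 + 48 + 26) / 6
= 78 / 6
= 13.00


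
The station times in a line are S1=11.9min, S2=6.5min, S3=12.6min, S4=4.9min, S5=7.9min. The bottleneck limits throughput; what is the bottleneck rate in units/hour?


Bottleneck = longest station time
Station times: [11.9, 6.5, 12.6, 4.9, 7.9]
Max = 12.6 min
Rate = 60 / 12.6
= 4.76 units/hour (bottleneck: 12.6min)


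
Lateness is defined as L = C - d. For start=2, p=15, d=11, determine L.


Completion = 2 + 15 = 17
Lateness = C - d = 17 - 11
= 6


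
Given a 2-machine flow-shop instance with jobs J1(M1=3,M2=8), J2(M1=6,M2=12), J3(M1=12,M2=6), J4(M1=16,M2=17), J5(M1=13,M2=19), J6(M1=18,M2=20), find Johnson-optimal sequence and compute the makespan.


Johnson's rule:
Group 1 (M1≤M2, sort by M1): ['J1', 'J2', 'J5', 'J4', 'J6']
Group 2 (M1>M2, sort desc M2): ['J3']
Sequence: J1 → J2 → J5 → J4 → J6 → J3
Makespan calculation:
  J1: M1 done=3, M2 done=11
  J2: M1 done=9, M2 done=23
  J5: M1 done=22, M2 done=42
  J4: M1 done=38, M2 done=59
  J6: M1 done=56, M2 done=79
  J3: M1 done=68, M2 done=85
= Sequence: J1 → J2 → J5 → J4 → J6 → J3, Makespan: 85


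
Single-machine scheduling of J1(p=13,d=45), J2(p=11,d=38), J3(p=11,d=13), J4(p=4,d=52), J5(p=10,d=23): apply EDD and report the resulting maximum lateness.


EDD order: J3 → J5 → J2 → J1 → J4
Completion and lateness:
  J3: C=11, d=13, L=11-13=-2
  J5: C=21, d=23, L=21-23=-2
  J2: C=32, d=38, L=32-38=-6
  J1: C=45, d=45, L=45-45=0
  J4: C=49, d=52, L=49-52=-3
Lmax = max(-2, -2, -6, 0, -3)
= 0


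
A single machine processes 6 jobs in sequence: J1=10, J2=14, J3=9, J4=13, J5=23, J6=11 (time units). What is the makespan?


Sequential makespan: sum all processing times
= 10 + 14 + 9 + 13 + 23 + 11
= 80 time units


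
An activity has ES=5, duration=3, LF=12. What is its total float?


EF = ES + duration = 5 + 3 = 8
LS = LF - duration = 12 - 3 = 9
Total Float = LF - EF = 12 - 8
(or LS - ES = 9 - 5)
= 4


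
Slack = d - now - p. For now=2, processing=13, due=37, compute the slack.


Slack = due - current_time - processing
= 37 - 2 - 13
= 22


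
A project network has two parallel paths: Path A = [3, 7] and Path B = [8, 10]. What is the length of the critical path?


Path A: 3 + 7 = 10
Path B: 8 + 10 = 18
Critical path = longest = max(10, 18)
= 18 (Path B)


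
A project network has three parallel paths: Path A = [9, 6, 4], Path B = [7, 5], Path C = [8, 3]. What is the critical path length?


Path A: 9 + 6 + 4 = 19
Path B: 7 + 5 = 12
Path C: 8 + 3 = 11
Critical path = longest = max(19, 12, 11)
= 19 (Path A)


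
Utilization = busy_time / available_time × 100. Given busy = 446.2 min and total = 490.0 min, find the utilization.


Utilization = busy / total × 100
= 446.2 / 490.0 × 100
= 91.1%


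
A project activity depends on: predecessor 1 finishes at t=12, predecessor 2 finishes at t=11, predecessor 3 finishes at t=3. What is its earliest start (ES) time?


ES = max of all predecessor completion times
Predecessors: [12, 11, 3]
ES = max(12, 11, 3)
= 12


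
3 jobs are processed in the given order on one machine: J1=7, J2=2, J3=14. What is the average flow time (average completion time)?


Completion times:
  J1: completes at 7
  J2: completes at 9
  J3: completes at 23
Sum = 39
Average = 39/3
= 13.00


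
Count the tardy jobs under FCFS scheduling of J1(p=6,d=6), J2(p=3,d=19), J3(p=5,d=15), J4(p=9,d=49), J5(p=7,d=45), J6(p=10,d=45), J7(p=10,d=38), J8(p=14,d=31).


Completion vs due date:
  J1: C=6, d=6 → on time
  J2: C=9, d=19 → on time
  J3: C=14, d=15 → on time
  J4: C=23, d=49 → on time
  J5: C=30, d=45 → on time
  J6: C=40, d=45 → on time
  J7: C=50, d=38 → TARDY
  J8: C=64, d=31 → TARDY
Tardy jobs: J7, J8
Count = 2


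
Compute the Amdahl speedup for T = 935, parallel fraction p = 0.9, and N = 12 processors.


Amdahl's law: T_p = T × ((1-p) + p/N)
= 935 × ((1-0.9) + 0.9/12)
= 935 × (0.10 + 0.0750)
= 935 × 0.1750
= 163.62
Speedup = 935/163.62
= 5.71×


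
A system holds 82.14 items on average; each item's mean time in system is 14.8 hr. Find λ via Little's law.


Little's law: L = λW → λ = L / W
= 82.14 / 14.8
= 5.55 per hour


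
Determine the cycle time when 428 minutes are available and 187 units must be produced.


Cycle time = available time / demand
= 428 / 187
= 2.29 min/unit


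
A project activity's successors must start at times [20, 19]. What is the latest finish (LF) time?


LF = min of all successor start times
Successors start at: [20, 19]
LF = min(20, 19)
= 19


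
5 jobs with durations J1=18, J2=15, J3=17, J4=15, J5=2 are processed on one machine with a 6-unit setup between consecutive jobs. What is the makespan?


Makespan = Σ processing + (n-1) × setup
= (18 + 15 + 17 + 15 + 2) + (5-1)×6
= 67 + 24
= 91 time units


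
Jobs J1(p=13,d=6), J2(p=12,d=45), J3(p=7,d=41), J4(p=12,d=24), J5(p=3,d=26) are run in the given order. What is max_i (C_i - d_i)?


Lateness per job (L = C - d):
  J1: C=13, d=6, L=7
  J2: C=25, d=45, L=-20
  J3: C=32, d=41, L=-9
  J4: C=44, d=24, L=20
  J5: C=47, d=26, L=21
Lmax = max(7, -20, -9, 20, 21)
= 21


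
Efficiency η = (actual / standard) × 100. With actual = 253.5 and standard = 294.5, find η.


Efficiency = (actual / standard) × 100
= (253.5 / 294.5) × 100
= 86.1%


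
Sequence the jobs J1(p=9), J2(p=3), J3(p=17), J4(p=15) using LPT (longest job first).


LPT: sort by longest processing time first
  J3: p=17
  J4: p=15
  J1: p=9
  J2: p=3
Order: J3 → J4 → J1 → J2


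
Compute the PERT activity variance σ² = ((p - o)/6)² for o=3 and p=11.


σ² = ((p - o) / 6)² = (p - o)² / 36
= (11 - 3)² / 36
= 8² / 36
= 64 / 36
= 1.7778


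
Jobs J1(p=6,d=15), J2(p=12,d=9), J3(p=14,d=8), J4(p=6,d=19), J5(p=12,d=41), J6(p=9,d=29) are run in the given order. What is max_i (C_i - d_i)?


Lateness per job (L = C - d):
  J1: C=6, d=15, L=-9
  J2: C=18, d=9, L=9
  J3: C=32, d=8, L=24
  J4: C=38, d=19, L=19
  J5: C=50, d=41, L=9
  J6: C=59, d=29, L=30
Lmax = max(-9, 9, 24, 19, 9, 30)
= 30


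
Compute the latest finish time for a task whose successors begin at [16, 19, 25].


LF = min of all successor start times
Successors start at: [16, 19, 25]
LF = min(16, 19, 25)
= 16


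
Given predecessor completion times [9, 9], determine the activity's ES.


ES = max of all predecessor completion times
Predecessors: [9, 9]
ES = max(9, 9)
= 9


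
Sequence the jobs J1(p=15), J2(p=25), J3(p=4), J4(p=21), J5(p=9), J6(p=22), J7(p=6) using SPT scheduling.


SPT: sort by shortest processing time
  J3: p=4
  J7: p=6
  J5: p=9
  J1: p=15
  J4: p=21
  J6: p=22
  J2: p=25
Order: J3 → J7 → J5 → J1 → J4 → J6 → J2


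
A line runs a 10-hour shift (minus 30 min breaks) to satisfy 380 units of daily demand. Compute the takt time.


Available = 10×60 - 30 = 570 min
Takt time = 570 / 380
= 1.50 min/unit


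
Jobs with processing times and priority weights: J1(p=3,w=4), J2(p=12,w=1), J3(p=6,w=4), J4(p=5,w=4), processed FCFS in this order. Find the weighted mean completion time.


Completion times:
  J1: C=3, w×C=4×3=12
  J2: C=15, w×C=1×15=15
  J3: C=21, w×C=4×21=84
  J4: C=26, w×C=4×26=104
Sum w×C = 215
Sum w = 13
Weighted avg = 215/13
= 16.54


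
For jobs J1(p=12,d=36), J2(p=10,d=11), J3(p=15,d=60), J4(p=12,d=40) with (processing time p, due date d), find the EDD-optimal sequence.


EDD: sort by earliest due date
  J2: d=11, p=10
  J1: d=36, p=12
  J4: d=40, p=12
  J3: d=60, p=15
Order: J2 → J1 → J4 → J3


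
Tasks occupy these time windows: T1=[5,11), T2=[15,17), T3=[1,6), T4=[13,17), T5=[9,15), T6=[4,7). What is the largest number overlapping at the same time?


Check each time point for overlaps:
  t=5: 3 tasks active (T1, T3, T6)
Max concurrent = 3


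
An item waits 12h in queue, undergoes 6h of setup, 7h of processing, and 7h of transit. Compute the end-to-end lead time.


Lead time = queue + setup + processing + transit
= 12 + 6 + 7 + 7
= 32 hours


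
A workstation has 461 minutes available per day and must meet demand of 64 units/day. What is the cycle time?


Cycle time = available time / demand
= 461 / 64
= 7.20 min/unit


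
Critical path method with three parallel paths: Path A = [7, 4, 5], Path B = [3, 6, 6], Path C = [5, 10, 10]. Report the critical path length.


Path A: 7 + 4 + 5 = 16
Path B: 3 + 6 + 6 = 15
Path C: 5 + 10 + 10 = 25
Critical path = longest = max(16, 15, 25)
= 25 (Path C)


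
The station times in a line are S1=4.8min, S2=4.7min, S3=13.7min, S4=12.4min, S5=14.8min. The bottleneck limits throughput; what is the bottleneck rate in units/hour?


Bottleneck = longest station time
Station times: [4.8, 4.7, 13.7, 12.4, 14.8]
Max = 14.8 min
Rate = 60 / 14.8
= 4.05 units/hour (bottleneck: 14.8min)


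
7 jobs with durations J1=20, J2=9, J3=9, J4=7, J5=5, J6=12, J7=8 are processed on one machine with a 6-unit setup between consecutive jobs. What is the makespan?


Makespan = Σ processing + (n-1) × setup
= (20 + 9 + 9 + 7 + 5 + 12 + 8) + (7-1)×6
= 70 + 36
= 106 time units


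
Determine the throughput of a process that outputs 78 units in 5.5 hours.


Throughput = units / time
= 78 / 5.5
= 14.2 units/hour


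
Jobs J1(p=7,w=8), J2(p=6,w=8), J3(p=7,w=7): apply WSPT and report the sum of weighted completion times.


WSPT order (by p/w): J2 → J1 → J3
  J2: C=6, w·C=8×6=48
  J1: C=13, w·C=8×13=104
  J3: C=20, w·C=7×20=140
Σ w·C = 292
= 292


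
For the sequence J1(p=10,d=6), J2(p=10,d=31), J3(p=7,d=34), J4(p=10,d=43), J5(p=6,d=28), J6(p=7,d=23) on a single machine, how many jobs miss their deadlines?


Completion vs due date:
  J1: C=10, d=6 → TARDY
  J2: C=20, d=31 → on time
  J3: C=27, d=34 → on time
  J4: C=37, d=43 → on time
  J5: C=43, d=28 → TARDY
  J6: C=50, d=23 → TARDY
Tardy jobs: J1, J5, J6
Count = 3


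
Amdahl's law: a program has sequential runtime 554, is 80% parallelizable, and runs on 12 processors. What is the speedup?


Amdahl's law: T_p = T × ((1-p) + p/N)
= 554 × ((1-0.8) + 0.8/12)
= 554 × (0.20 + 0.0667)
= 554 × 0.2667
= 147.73
Speedup = 554/147.73
= 3.75×
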